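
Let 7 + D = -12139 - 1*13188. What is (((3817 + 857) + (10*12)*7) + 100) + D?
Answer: -19720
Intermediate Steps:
D = -25334 (D = -7 + (-12139 - 1*13188) = -7 + (-12139 - 13188) = -7 - 25327 = -25334)
(((3817 + 857) + (10*12)*7) + 100) + D = (((3817 + 857) + (10*12)*7) + 100) - 25334 = ((4674 + 120*7) + 100) - 25334 = ((4674 + 840) + 100) - 25334 = (5514 + 100) - 25334 = 5614 - 25334 = -19720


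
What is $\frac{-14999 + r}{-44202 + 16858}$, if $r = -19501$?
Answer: $\frac{8625}{6836} \approx 1.2617$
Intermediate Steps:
$\frac{-14999 + r}{-44202 + 16858} = \frac{-14999 - 19501}{-44202 + 16858} = - \frac{34500}{-27344} = \left(-34500\right) \left(- \frac{1}{27344}\right) = \frac{8625}{6836}$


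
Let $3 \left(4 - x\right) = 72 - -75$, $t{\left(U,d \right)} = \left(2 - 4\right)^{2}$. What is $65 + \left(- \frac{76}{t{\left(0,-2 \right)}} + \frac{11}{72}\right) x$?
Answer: $\frac{7305}{8} \approx 913.13$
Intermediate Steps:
$t{\left(U,d \right)} = 4$ ($t{\left(U,d \right)} = \left(-2\right)^{2} = 4$)
$x = -45$ ($x = 4 - \frac{72 - -75}{3} = 4 - \frac{72 + 75}{3} = 4 - 49 = -45$)
$65 + \left(- \frac{76}{t{\left(0,-2 \right)}} + \frac{11}{72}\right) x = 65 + \left(- \frac{76}{4} + \frac{11}{72}\right) \left(-45\right) = 65 + \left(\left(-76\right) \frac{1}{4} + 11 \cdot \frac{1}{72}\right) \left(-45\right) = 65 + \left(-19 + \frac{11}{72}\right) \left(-45\right) = 65 - - \frac{6785}{8} = 65 + \frac{6785}{8} = \frac{7305}{8}$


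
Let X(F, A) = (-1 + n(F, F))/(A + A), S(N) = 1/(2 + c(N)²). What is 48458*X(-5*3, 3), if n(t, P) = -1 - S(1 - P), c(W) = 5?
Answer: -1332595/81 ≈ -16452.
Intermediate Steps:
S(N) = 1/27 (S(N) = 1/(2 + 5²) = 1/(2 + 25) = 1/27)
n(t, P) = -28/27 (n(t, P) = -1 - 1*1/27 = -1 - 1/27 = -28/27)
X(F, A) = -55/(54*A) (X(F, A) = (-1 - 28/27)/(A + A) = -55*1/(2*A)/27 = -55/(54*A))
48458*X(-5*3, 3) = 48458*(-55/54/3) = 48458*(-55/54*⅓) = 48458*(-55/162) = -1332595/81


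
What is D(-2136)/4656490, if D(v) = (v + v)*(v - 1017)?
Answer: 6734808/2328245 ≈ 2.8927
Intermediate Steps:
D(v) = 2*v*(-1017 + v) (D(v) = (2*v)*(-1017 + v) = 2*v*(-1017 + v))
D(-2136)/4656490 = (2*(-2136)*(-1017 - 2136))/4656490 = (2*(-2136)*(-3153))*(1/4656490) = 13469616*(1/4656490) = 6734808/2328245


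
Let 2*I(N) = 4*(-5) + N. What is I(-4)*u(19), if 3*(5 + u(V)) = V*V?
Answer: -1384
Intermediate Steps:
u(V) = -5 + V²/3 (u(V) = -5 + (V*V)/3 = -5 + V²/3)
I(N) = -10 + N/2 (I(N) = (4*(-5) + N)/2 = (-20 + N)/2 = -10 + N/2)
I(-4)*u(19) = (-10 + (½)*(-4))*(-5 + (⅓)*19²) = (-10 - 2)*(-5 + (⅓)*361) = -12*(-5 + 361/3) = -12*346/3 = -1384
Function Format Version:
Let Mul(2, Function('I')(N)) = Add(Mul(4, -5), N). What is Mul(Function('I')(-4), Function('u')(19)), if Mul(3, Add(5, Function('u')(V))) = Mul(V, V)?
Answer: -1384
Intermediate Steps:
Function('u')(V) = Add(-5, Mul(Rational(1, 3), Pow(V, 2))) (Function('u')(V) = Add(-5, Mul(Rational(1, 3), Mul(V, V))) = Add(-5, Mul(Rational(1, 3), Pow(V, 2))))
Function('I')(N) = Add(-10, Mul(Rational(1, 2), N)) (Function('I')(N) = Mul(Rational(1, 2), Add(Mul(4, -5), N)) = Mul(Rational(1, 2), Add(-20, N)) = Add(-10, Mul(Rational(1, 2), N)))
Mul(Function('I')(-4), Function('u')(19)) = Mul(Add(-10, Mul(Rational(1, 2), -4)), Add(-5, Mul(Rational(1, 3), Pow(19, 2)))) = Mul(Add(-10, -2), Add(-5, Mul(Rational(1, 3), 361))) = Mul(-12, Add(-5, Rational(361, 3))) = Mul(-12, Rational(346, 3)) = -1384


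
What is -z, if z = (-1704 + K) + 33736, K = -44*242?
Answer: -21384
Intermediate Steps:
K = -10648
z = 21384 (z = (-1704 - 10648) + 33736 = -12352 + 33736 = 21384)
-z = -1*21384 = -21384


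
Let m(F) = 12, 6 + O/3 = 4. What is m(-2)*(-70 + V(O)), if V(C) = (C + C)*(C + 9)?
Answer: -1272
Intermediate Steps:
O = -6 (O = -18 + 3*4 = -18 + 12 = -6)
V(C) = 2*C*(9 + C) (V(C) = (2*C)*(9 + C) = 2*C*(9 + C))
m(-2)*(-70 + V(O)) = 12*(-70 + 2*(-6)*(9 - 6)) = 12*(-70 + 2*(-6)*3) = 12*(-70 - 36) = 12*(-106) = -1272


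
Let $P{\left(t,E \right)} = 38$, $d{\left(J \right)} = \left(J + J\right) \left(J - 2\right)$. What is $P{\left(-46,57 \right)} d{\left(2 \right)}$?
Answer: $0$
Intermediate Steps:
$d{\left(J \right)} = 2 J \left(-2 + J\right)$
$P{\left(-46,57 \right)} d{\left(2 \right)} = 38 \cdot 2 \cdot 2 \left(-2 + 2\right) = 38 \cdot 2 \cdot 2 \cdot 0 = 38 \cdot 0 = 0$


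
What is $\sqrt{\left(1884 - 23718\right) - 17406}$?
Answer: $6 i \sqrt{1090} \approx 198.09 i$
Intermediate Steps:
$\sqrt{\left(1884 - 23718\right) - 17406} = \sqrt{-21834 - 17406} = \sqrt{-39240} = 6 i \sqrt{1090}$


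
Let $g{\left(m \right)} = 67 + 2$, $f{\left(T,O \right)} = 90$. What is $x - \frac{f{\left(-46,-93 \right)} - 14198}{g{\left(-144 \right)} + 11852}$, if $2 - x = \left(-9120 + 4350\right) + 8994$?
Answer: $- \frac{50316354}{11921} \approx -4220.8$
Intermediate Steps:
$g{\left(m \right)} = 69$
$x = -4222$ ($x = 2 - \left(\left(-9120 + 4350\right) + 8994\right) = 2 - \left(-4770 + 8994\right) = 2 - 4224 = -4222$)
$x - \frac{f{\left(-46,-93 \right)} - 14198}{g{\left(-144 \right)} + 11852} = -4222 - \frac{90 - 14198}{69 + 11852} = -4222 - - \frac{14108}{11921} = -4222 + \frac{14108}{11921} = - \frac{50316354}{11921}$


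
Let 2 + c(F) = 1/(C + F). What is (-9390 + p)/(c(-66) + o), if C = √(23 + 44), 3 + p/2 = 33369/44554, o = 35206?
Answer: -10533121312941490/39470728428929623 - 69760441*√67/39470728428929623 ≈ -0.26686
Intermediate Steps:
p = -100293/22277 (p = -6 + 2*(33369/44554) = -6 + 33369/22277 = -100293/22277 ≈ -4.5021)
C = √67 ≈ 8.1853
c(F) = -2 + 1/(F + √67) (c(F) = -2 + 1/(√67 + F) = -2 + 1/(F + √67))
(-9390 + p)/(c(-66) + o) = (-9390 - 100293/22277)/((1 - 2*(-66) - 2*√67)/(-66 + √67) + 35206) = -209281323/(22277*((1 + 132 - 2*√67)/(-66 + √67) + 35206)) = -209281323/(22277*((133 - 2*√67)/(-66 + √67) + 35206)) = -209281323/(22277*(35206 + (133 - 2*√67)/(-66 + √67)))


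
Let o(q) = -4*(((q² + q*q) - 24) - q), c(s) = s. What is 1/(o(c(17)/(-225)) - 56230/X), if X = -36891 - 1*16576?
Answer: 2706766875/261754602946 ≈ 0.010341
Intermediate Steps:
X = -53467 (X = -36891 - 16576 = -53467)
o(q) = 96 - 8*q² + 4*q (o(q) = -4*(((q² + q²) - 24) - q) = -4*((2*q² - 24) - q) = -4*((-24 + 2*q²) - q) = -4*(-24 - q + 2*q²) = 96 - 8*q² + 4*q)
1/(o(c(17)/(-225)) - 56230/X) = 1/((96 - 8*(17/(-225))² + 4*(17/(-225))) - 56230/(-53467)) = 1/((96 - 8*(17*(-1/225))² + 4*(17*(-1/225))) - 56230*(-1/53467)) = 1/((96 - 8*(-17/225)² + 4*(-17/225)) + 56230/53467) = 1/((96 - 8*289/50625 - 68/225) + 56230/53467) = 1/((96 - 2312/50625 - 68/225) + 56230/53467) = 1/(4842388/50625 + 56230/53467) = 1/(261754602946/2706766875) = 2706766875/261754602946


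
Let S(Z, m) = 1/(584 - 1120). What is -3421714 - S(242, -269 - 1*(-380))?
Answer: -1834038703/536 ≈ -3.4217e+6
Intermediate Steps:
S(Z, m) = -1/536 (S(Z, m) = 1/(-536) = -1/536)
-3421714 - S(242, -269 - 1*(-380)) = -3421714 - 1*(-1/536) = -3421714 + 1/536 = -1834038703/536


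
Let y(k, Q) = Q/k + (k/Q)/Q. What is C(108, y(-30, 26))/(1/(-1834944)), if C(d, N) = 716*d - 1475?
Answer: -139186007232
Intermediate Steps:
y(k, Q) = Q/k + k/Q²
C(d, N) = -1475 + 716*d
C(108, y(-30, 26))/(1/(-1834944)) = (-1475 + 716*108)/(1/(-1834944)) = (-1475 + 77328)/(-1/1834944) = 75853*(-1834944) = -139186007232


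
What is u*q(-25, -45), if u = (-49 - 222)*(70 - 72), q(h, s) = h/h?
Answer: 542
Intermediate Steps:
q(h, s) = 1
u = 542 (u = -271*(-2) = 542)
u*q(-25, -45) = 542*1 = 542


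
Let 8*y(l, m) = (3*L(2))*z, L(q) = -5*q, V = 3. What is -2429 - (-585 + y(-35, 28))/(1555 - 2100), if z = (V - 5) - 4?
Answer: -529747/218 ≈ -2430.0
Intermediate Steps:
z = -6 (z = (3 - 5) - 4 = -2 - 4 = -6)
y(l, m) = 45/2 (y(l, m) = ((3*(-5*2))*(-6))/8 = ((3*(-10))*(-6))/8 = (-30*(-6))/8 = (⅛)*180 = 45/2)
-2429 - (-585 + y(-35, 28))/(1555 - 2100) = -2429 - (-585 + 45/2)/(1555 - 2100) = -2429 - (-1125)/(2*(-545)) = -2429 - (-1125)*(-1)/(2*545) = -2429 - 1*225/218 = -2429 - 225/218 = -529747/218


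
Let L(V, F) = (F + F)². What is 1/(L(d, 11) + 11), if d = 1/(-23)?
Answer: 1/495 ≈ 0.0020202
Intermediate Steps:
d = -1/23 ≈ -0.043478
L(V, F) = 4*F² (L(V, F) = (2*F)² = 4*F²)
1/(L(d, 11) + 11) = 1/(4*11² + 11) = 1/(4*121 + 11) = 1/(484 + 11) = 1/495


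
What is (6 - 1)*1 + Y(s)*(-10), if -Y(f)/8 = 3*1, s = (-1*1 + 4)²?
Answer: 245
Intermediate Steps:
s = 9 (s = (-1 + 4)² = 3² = 9)
Y(f) = -24
(6 - 1)*1 + Y(s)*(-10) = (6 - 1)*1 - 24*(-10) = 5*1 + 240 = 5 + 240 = 245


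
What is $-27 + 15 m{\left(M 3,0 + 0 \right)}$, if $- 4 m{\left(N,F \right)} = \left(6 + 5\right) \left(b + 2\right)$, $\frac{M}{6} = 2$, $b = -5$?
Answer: $\frac{387}{4} \approx 96.75$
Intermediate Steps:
$M = 12$ ($M = 6 \cdot 2 = 12$)
$m{\left(N,F \right)} = \frac{33}{4}$ ($m{\left(N,F \right)} = - \frac{\left(6 + 5\right) \left(-5 + 2\right)}{4} = - \frac{11 \left(-3\right)}{4} = \left(- \frac{1}{4}\right) \left(-33\right) = \frac{33}{4}$)
$-27 + 15 m{\left(M 3,0 + 0 \right)} = -27 + 15 \cdot \frac{33}{4} = -27 + \frac{495}{4} = \frac{387}{4}$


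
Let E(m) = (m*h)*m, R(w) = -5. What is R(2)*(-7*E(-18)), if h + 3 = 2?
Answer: -11340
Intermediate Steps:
h = -1 (h = -3 + 2 = -1)
E(m) = -m**2 (E(m) = (m*(-1))*m = (-m)*m = -m**2)
R(2)*(-7*E(-18)) = -(-35)*(-1*(-18)**2) = -(-35)*(-1*324) = -(-35)*(-324) = -5*2268 = -11340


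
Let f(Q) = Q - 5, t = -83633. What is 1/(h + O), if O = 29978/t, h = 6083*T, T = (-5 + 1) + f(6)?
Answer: -83633/1526248595 ≈ -5.4796e-5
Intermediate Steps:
f(Q) = -5 + Q
T = -3 (T = (-5 + 1) + (-5 + 6) = -4 + 1 = -3)
h = -18249 (h = 6083*(-3) = -18249)
O = -29978/83633 (O = 29978/(-83633) = 29978*(-1/83633) = -29978/83633 ≈ -0.35845)
1/(h + O) = 1/(-18249 - 29978/83633) = 1/(-1526248595/83633) = -83633/1526248595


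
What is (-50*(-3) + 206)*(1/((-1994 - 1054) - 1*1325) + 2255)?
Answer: 3510556584/4373 ≈ 8.0278e+5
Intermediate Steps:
(-50*(-3) + 206)*(1/((-1994 - 1054) - 1*1325) + 2255) = (150 + 206)*(1/(-3048 - 1325) + 2255) = 356*(1/(-4373) + 2255) = 356*(-1/4373 + 2255) = 356*(9861114/4373) = 3510556584/4373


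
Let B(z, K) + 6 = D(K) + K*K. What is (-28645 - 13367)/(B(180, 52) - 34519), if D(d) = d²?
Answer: 42012/29117 ≈ 1.4429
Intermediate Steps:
B(z, K) = -6 + 2*K² (B(z, K) = -6 + (K² + K*K) = -6 + (K² + K²) = -6 + 2*K²)
(-28645 - 13367)/(B(180, 52) - 34519) = (-28645 - 13367)/((-6 + 2*52²) - 34519) = -42012/((-6 + 2*2704) - 34519) = -42012/((-6 + 5408) - 34519) = -42012/(5402 - 34519) = -42012/(-29117) = -42012*(-1/29117) = 42012/29117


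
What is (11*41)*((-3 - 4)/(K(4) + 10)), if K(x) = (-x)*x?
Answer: 3157/6 ≈ 526.17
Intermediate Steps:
K(x) = -x²
(11*41)*((-3 - 4)/(K(4) + 10)) = (11*41)*((-3 - 4)/(-1*4² + 10)) = 451*(-7/(-1*16 + 10)) = 451*(-7/(-16 + 10)) = 451*(-7/(-6)) = 451*(-7*(-⅙)) = 451*(7/6) = 3157/6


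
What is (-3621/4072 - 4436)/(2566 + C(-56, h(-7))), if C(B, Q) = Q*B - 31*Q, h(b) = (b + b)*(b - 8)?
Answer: 18067013/63946688 ≈ 0.28253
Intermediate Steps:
h(b) = 2*b*(-8 + b) (h(b) = (2*b)*(-8 + b) = 2*b*(-8 + b))
C(B, Q) = -31*Q + B*Q (C(B, Q) = B*Q - 31*Q = -31*Q + B*Q)
(-3621/4072 - 4436)/(2566 + C(-56, h(-7))) = (-3621/4072 - 4436)/(2566 + (2*(-7)*(-8 - 7))*(-31 - 56)) = (-3621*1/4072 - 4436)/(2566 + (2*(-7)*(-15))*(-87)) = (-3621/4072 - 4436)/(2566 + 210*(-87)) = -18067013/(4072*(2566 - 18270)) = -18067013/4072/(-15704) = -18067013/4072*(-1/15704) = 18067013/63946688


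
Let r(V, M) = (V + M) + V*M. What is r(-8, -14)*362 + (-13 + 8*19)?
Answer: 32719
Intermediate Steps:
r(V, M) = M + V + M*V (r(V, M) = (M + V) + M*V = M + V + M*V)
r(-8, -14)*362 + (-13 + 8*19) = (-14 - 8 - 14*(-8))*362 + (-13 + 8*19) = (-14 - 8 + 112)*362 + (-13 + 152) = 90*362 + 139 = 32580 + 139 = 32719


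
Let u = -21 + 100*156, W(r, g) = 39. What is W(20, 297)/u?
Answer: 13/5193 ≈ 0.0025034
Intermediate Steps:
u = 15579 (u = -21 + 15600 = 15579)
W(20, 297)/u = 39/15579 = 39*(1/15579) = 13/5193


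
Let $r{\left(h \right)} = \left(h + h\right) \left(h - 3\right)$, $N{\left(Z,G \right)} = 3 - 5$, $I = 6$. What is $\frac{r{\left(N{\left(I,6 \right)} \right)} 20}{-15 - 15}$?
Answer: $- \frac{40}{3} \approx -13.333$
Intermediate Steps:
$N{\left(Z,G \right)} = -2$ ($N{\left(Z,G \right)} = 3 - 5 = -2$)
$r{\left(h \right)} = 2 h \left(-3 + h\right)$
$\frac{r{\left(N{\left(I,6 \right)} \right)} 20}{-15 - 15} = \frac{2 \left(-2\right) \left(-3 - 2\right) 20}{-15 - 15} = \frac{2 \left(-2\right) \left(-5\right) 20}{-30} = 20 \cdot 20 \left(- \frac{1}{30}\right) = 400 \left(- \frac{1}{30}\right) = - \frac{40}{3}$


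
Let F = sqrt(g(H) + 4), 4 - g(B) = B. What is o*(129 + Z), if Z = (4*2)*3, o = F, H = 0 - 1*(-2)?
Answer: 153*sqrt(6) ≈ 374.77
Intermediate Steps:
H = 2 (H = 0 + 2 = 2)
g(B) = 4 - B
F = sqrt(6) (F = sqrt((4 - 1*2) + 4) = sqrt((4 - 2) + 4) = sqrt(2 + 4) = sqrt(6) ≈ 2.4495)
o = sqrt(6) ≈ 2.4495
Z = 24 (Z = 8*3 = 24)
o*(129 + Z) = sqrt(6)*(129 + 24) = sqrt(6)*153 = 153*sqrt(6)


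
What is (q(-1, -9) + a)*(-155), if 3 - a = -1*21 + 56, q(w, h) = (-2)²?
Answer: 4340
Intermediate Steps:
q(w, h) = 4
a = -32 (a = 3 - (-1*21 + 56) = 3 - (-21 + 56) = 3 - 1*35 = 3 - 35 = -32)
(q(-1, -9) + a)*(-155) = (4 - 32)*(-155) = -28*(-155) = 4340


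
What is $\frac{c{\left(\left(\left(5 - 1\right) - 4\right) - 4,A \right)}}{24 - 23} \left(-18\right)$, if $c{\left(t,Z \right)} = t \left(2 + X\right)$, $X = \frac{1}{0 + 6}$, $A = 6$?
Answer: $156$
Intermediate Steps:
$X = \frac{1}{6} \approx 0.16667$
$c{\left(t,Z \right)} = \frac{13 t}{6}$ ($c{\left(t,Z \right)} = t \left(2 + \frac{1}{6}\right) = t \frac{13}{6} = \frac{13 t}{6}$)
$\frac{c{\left(\left(\left(5 - 1\right) - 4\right) - 4,A \right)}}{24 - 23} \left(-18\right) = \frac{\frac{13}{6} \left(\left(\left(5 - 1\right) - 4\right) - 4\right)}{24 - 23} \left(-18\right) = \frac{\frac{13}{6} \left(\left(4 - 4\right) - 4\right)}{1} \left(-18\right) = \frac{13 \left(0 - 4\right)}{6} \cdot 1 \left(-18\right) = \frac{13}{6} \left(-4\right) 1 \left(-18\right) = \left(- \frac{26}{3}\right) 1 \left(-18\right) = \left(- \frac{26}{3}\right) \left(-18\right) = 156$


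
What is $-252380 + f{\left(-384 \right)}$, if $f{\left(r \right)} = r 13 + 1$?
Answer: $-257371$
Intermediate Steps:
$f{\left(r \right)} = 1 + 13 r$ ($f{\left(r \right)} = 13 r + 1 = 1 + 13 r$)
$-252380 + f{\left(-384 \right)} = -252380 + \left(1 + 13 \left(-384\right)\right) = -252380 + \left(1 - 4992\right) = -252380 - 4991 = -257371$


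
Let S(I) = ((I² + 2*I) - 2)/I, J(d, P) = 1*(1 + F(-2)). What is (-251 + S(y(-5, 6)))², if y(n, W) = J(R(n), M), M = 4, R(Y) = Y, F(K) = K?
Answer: 61504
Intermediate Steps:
J(d, P) = -1 (J(d, P) = 1*(1 - 2) = 1*(-1) = -1)
y(n, W) = -1
S(I) = (-2 + I² + 2*I)/I
(-251 + S(y(-5, 6)))² = (-251 + (2 - 1 - 2/(-1)))² = (-251 + (2 - 1 - 2*(-1)))² = (-251 + (2 - 1 + 2))² = (-251 + 3)² = (-248)² = 61504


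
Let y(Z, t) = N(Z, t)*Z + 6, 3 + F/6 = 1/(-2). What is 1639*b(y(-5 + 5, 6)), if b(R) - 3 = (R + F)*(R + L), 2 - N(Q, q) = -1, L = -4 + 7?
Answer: -216348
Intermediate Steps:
F = -21 (F = -18 + 6/(-2) = -18 + 6*(-½) = -18 - 3 = -21)
L = 3
N(Q, q) = 3 (N(Q, q) = 2 - 1*(-1) = 2 + 1 = 3)
y(Z, t) = 6 + 3*Z (y(Z, t) = 3*Z + 6 = 6 + 3*Z)
b(R) = 3 + (-21 + R)*(3 + R) (b(R) = 3 + (R - 21)*(R + 3) = 3 + (-21 + R)*(3 + R))
1639*b(y(-5 + 5, 6)) = 1639*(-60 + (6 + 3*(-5 + 5))² - 18*(6 + 3*(-5 + 5))) = 1639*(-60 + (6 + 3*0)² - 18*(6 + 3*0)) = 1639*(-60 + (6 + 0)² - 18*(6 + 0)) = 1639*(-60 + 6² - 18*6) = 1639*(-60 + 36 - 108) = 1639*(-132) = -216348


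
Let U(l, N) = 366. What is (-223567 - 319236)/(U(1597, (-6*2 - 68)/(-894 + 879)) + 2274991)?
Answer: -542803/2275357 ≈ -0.23856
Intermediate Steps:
(-223567 - 319236)/(U(1597, (-6*2 - 68)/(-894 + 879)) + 2274991) = (-223567 - 319236)/(366 + 2274991) = -542803/2275357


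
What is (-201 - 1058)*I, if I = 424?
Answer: -533816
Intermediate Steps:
(-201 - 1058)*I = (-201 - 1058)*424 = -1259*424 = -533816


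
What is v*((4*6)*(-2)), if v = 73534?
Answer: -3529632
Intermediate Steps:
v*((4*6)*(-2)) = 73534*((4*6)*(-2)) = 73534*(24*(-2)) = 73534*(-48) = -3529632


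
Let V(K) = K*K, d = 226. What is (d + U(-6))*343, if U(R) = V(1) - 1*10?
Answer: 74431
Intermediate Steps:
V(K) = K**2
U(R) = -9 (U(R) = 1**2 - 1*10 = 1 - 10 = -9)
(d + U(-6))*343 = (226 - 9)*343 = 217*343 = 74431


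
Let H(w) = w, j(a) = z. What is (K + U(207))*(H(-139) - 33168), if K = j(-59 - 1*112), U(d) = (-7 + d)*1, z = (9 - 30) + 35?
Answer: -7127698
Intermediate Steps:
z = 14 (z = -21 + 35 = 14)
j(a) = 14
U(d) = -7 + d
K = 14
(K + U(207))*(H(-139) - 33168) = (14 + (-7 + 207))*(-139 - 33168) = (14 + 200)*(-33307) = 214*(-33307) = -7127698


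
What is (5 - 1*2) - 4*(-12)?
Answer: 51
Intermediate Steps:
(5 - 1*2) - 4*(-12) = (5 - 2) + 48 = 3 + 48 = 51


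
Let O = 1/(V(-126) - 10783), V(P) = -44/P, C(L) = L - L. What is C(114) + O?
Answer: -63/679307 ≈ -9.2742e-5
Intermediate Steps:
C(L) = 0
O = -63/679307 (O = 1/(-44/(-126) - 10783) = 1/(-44*(-1/126) - 10783) = 1/(22/63 - 10783) = 1/(-679307/63) = -63/679307 ≈ -9.2742e-5)
C(114) + O = 0 - 63/679307 = -63/679307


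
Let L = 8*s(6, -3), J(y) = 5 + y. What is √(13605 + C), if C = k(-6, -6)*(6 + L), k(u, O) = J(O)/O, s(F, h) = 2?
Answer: √122478/3 ≈ 116.66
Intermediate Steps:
L = 16 (L = 8*2 = 16)
k(u, O) = (5 + O)/O
C = 11/3 (C = ((5 - 6)/(-6))*(6 + 16) = -⅙*(-1)*22 = (⅙)*22 = 11/3 ≈ 3.6667)
√(13605 + C) = √(13605 + 11/3) = √(40826/3) = √122478/3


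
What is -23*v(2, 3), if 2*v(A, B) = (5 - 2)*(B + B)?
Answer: -207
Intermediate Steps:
v(A, B) = 3*B (v(A, B) = ((5 - 2)*(B + B))/2 = (3*(2*B))/2 = (6*B)/2 = 3*B)
-23*v(2, 3) = -69*3 = -23*9 = -207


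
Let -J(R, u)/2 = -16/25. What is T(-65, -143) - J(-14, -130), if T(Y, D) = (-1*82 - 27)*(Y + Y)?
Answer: 354218/25 ≈ 14169.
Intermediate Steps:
J(R, u) = 32/25 (J(R, u) = -(-32)/25 = -2*(-16/25) = 32/25)
T(Y, D) = -218*Y (T(Y, D) = (-82 - 27)*(2*Y) = -218*Y)
T(-65, -143) - J(-14, -130) = -218*(-65) - 1*32/25 = 14170 - 32/25 = 354218/25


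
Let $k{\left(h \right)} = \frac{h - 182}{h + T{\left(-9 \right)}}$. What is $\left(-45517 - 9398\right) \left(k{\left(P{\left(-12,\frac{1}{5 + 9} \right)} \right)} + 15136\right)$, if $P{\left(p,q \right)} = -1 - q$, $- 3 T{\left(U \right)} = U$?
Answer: $- \frac{7433825245}{9} \approx -8.2598 \cdot 10^{8}$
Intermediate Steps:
$T{\left(U \right)} = - \frac{U}{3}$
$k{\left(h \right)} = \frac{-182 + h}{3 + h}$ ($k{\left(h \right)} = \frac{h - 182}{h - -3} = \frac{-182 + h}{h + 3} = \frac{-182 + h}{3 + h}$)
$\left(-45517 - 9398\right) \left(k{\left(P{\left(-12,\frac{1}{5 + 9} \right)} \right)} + 15136\right) = \left(-45517 - 9398\right) \left(\frac{-182 - \left(1 + \frac{1}{5 + 9}\right)}{3 - \left(1 + \frac{1}{5 + 9}\right)} + 15136\right) = - 54915 \left(\frac{-182 - \frac{15}{14}}{3 - \frac{15}{14}} + 15136\right) = - 54915 \left(\frac{1}{\frac{27}{14}} \left(- \frac{2563}{14}\right) + 15136\right) = - 54915 \left(\frac{14}{27} \left(- \frac{2563}{14}\right) + 15136\right) = - 54915 \left(- \frac{2563}{27} + 15136\right) = \left(-54915\right) \frac{406109}{27} = - \frac{7433825245}{9}$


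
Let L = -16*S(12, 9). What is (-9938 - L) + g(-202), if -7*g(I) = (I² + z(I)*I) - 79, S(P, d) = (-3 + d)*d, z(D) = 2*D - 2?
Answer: -186255/7 ≈ -26608.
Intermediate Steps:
z(D) = -2 + 2*D
S(P, d) = d*(-3 + d)
L = -864 (L = -144*(-3 + 9) = -144*6 = -16*54 = -864)
g(I) = 79/7 - I²/7 - I*(-2 + 2*I)/7 (g(I) = -((I² + (-2 + 2*I)*I) - 79)/7 = -((I² + I*(-2 + 2*I)) - 79)/7 = -(-79 + I² + I*(-2 + 2*I))/7 = 79/7 - I²/7 - I*(-2 + 2*I)/7)
(-9938 - L) + g(-202) = (-9938 - 1*(-864)) + (79/7 - 3/7*(-202)² + (2/7)*(-202)) = (-9938 + 864) + (79/7 - 3/7*40804 - 404/7) = -9074 + (79/7 - 122412/7 - 404/7) = -9074 - 122737/7 = -186255/7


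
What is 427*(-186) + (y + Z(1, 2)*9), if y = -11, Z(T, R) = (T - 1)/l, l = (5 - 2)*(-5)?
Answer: -79433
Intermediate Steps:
l = -15 (l = 3*(-5) = -15)
Z(T, R) = 1/15 - T/15 (Z(T, R) = (T - 1)/(-15) = -(-1 + T)/15 = 1/15 - T/15)
427*(-186) + (y + Z(1, 2)*9) = 427*(-186) + (-11 + (1/15 - 1/15*1)*9) = -79422 + (-11 + (1/15 - 1/15)*9) = -79422 + (-11 + 0*9) = -79422 + (-11 + 0) = -79422 - 11 = -79433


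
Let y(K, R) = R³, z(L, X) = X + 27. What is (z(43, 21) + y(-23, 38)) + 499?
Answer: 55419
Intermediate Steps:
z(L, X) = 27 + X
(z(43, 21) + y(-23, 38)) + 499 = ((27 + 21) + 38³) + 499 = (48 + 54872) + 499 = 54920 + 499 = 55419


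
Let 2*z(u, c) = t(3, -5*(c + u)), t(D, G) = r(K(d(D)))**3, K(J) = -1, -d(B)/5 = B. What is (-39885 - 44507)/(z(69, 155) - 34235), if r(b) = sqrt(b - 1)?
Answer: 262650920/106548657 - 7672*I*sqrt(2)/106548657 ≈ 2.4651 - 0.00010183*I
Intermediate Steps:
d(B) = -5*B
r(b) = sqrt(-1 + b)
t(D, G) = -2*I*sqrt(2) (t(D, G) = (sqrt(-1 - 1))**3 = (sqrt(-2))**3 = (I*sqrt(2))**3 = -2*I*sqrt(2))
z(u, c) = -I*sqrt(2) (z(u, c) = (-2*I*sqrt(2))/2 = -I*sqrt(2))
(-39885 - 44507)/(z(69, 155) - 34235) = (-39885 - 44507)/(-I*sqrt(2) - 34235) = -84392/(-34235 - I*sqrt(2))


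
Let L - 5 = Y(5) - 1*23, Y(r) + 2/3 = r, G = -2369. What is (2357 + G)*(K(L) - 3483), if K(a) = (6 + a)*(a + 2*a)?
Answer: 38024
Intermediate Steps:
Y(r) = -⅔ + r
L = -41/3 (L = 5 + ((-⅔ + 5) - 1*23) = 5 + (13/3 - 23) = 5 - 56/3 = -41/3 ≈ -13.667)
K(a) = 3*a*(6 + a) (K(a) = (6 + a)*(3*a) = 3*a*(6 + a))
(2357 + G)*(K(L) - 3483) = (2357 - 2369)*(3*(-41/3)*(6 - 41/3) - 3483) = -12*(3*(-41/3)*(-23/3) - 3483) = -12*(943/3 - 3483) = -12*(-9506/3) = 38024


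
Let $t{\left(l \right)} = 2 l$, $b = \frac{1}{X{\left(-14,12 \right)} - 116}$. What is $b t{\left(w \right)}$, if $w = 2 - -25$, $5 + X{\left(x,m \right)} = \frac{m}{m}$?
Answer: $- \frac{9}{20} \approx -0.45$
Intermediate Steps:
$X{\left(x,m \right)} = -4$ ($X{\left(x,m \right)} = -5 + \frac{m}{m} = -5 + 1 = -4$)
$w = 27$ ($w = 2 + 25 = 27$)
$b = - \frac{1}{120}$ ($b = \frac{1}{-4 - 116} = \frac{1}{-120} = - \frac{1}{120} \approx -0.0083333$)
$b t{\left(w \right)} = - \frac{2 \cdot 27}{120} = \left(- \frac{1}{120}\right) 54 = - \frac{9}{20}$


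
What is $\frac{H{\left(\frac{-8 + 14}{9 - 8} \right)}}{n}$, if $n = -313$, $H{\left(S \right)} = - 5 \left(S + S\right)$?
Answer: $\frac{60}{313} \approx 0.19169$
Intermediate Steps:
$H{\left(S \right)} = - 10 S$ ($H{\left(S \right)} = - 5 \cdot 2 S = - 10 S$)
$\frac{H{\left(\frac{-8 + 14}{9 - 8} \right)}}{n} = \frac{\left(-10\right) \frac{-8 + 14}{9 - 8}}{-313} = - 10 \cdot \frac{6}{1} \left(- \frac{1}{313}\right) = - 10 \cdot 6 \cdot 1 \left(- \frac{1}{313}\right) = \left(-10\right) 6 \left(- \frac{1}{313}\right) = \left(-60\right) \left(- \frac{1}{313}\right) = \frac{60}{313}$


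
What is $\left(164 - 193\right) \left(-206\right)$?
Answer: $5974$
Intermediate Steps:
$\left(164 - 193\right) \left(-206\right) = \left(-29\right) \left(-206\right) = 5974$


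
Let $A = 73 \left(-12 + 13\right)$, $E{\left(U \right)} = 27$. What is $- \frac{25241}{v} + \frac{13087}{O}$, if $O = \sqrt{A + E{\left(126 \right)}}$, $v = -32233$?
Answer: $\frac{422085681}{322330} \approx 1309.5$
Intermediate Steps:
$A = 73$ ($A = 73 \cdot 1 = 73$)
$O = 10$ ($O = \sqrt{73 + 27} = \sqrt{100} = 10$)
$- \frac{25241}{v} + \frac{13087}{O} = - \frac{25241}{-32233} + \frac{13087}{10} = \left(-25241\right) \left(- \frac{1}{32233}\right) + 13087 \cdot \frac{1}{10} = \frac{25241}{32233} + \frac{13087}{10} = \frac{422085681}{322330}$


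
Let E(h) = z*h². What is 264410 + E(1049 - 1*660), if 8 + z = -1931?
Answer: -293147009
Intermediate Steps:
z = -1939 (z = -8 - 1931 = -1939)
E(h) = -1939*h²
264410 + E(1049 - 1*660) = 264410 - 1939*(1049 - 1*660)² = 264410 - 1939*(1049 - 660)² = 264410 - 1939*389² = 264410 - 1939*151321 = 264410 - 293411419 = -293147009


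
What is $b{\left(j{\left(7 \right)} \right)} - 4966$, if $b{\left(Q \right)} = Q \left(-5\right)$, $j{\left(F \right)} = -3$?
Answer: $-4951$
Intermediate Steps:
$b{\left(Q \right)} = - 5 Q$
$b{\left(j{\left(7 \right)} \right)} - 4966 = \left(-5\right) \left(-3\right) - 4966 = 15 - 4966 = -4951$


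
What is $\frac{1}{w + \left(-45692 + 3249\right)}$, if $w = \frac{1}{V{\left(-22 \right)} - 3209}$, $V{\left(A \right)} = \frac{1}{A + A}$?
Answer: $- \frac{141197}{5992824315} \approx -2.3561 \cdot 10^{-5}$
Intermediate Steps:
$V{\left(A \right)} = \frac{1}{2 A}$
$w = - \frac{44}{141197}$ ($w = \frac{1}{\frac{1}{2 \left(-22\right)} - 3209} = \frac{1}{\frac{1}{2} \left(- \frac{1}{22}\right) - 3209} = \frac{1}{- \frac{1}{44} - 3209} = \frac{1}{- \frac{141197}{44}} = - \frac{44}{141197} \approx -0.00031162$)
$\frac{1}{w + \left(-45692 + 3249\right)} = \frac{1}{- \frac{44}{141197} + \left(-45692 + 3249\right)} = \frac{1}{- \frac{44}{141197} - 42443} = \frac{1}{- \frac{5992824315}{141197}} = - \frac{141197}{5992824315}$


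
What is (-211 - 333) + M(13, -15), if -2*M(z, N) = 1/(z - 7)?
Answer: -6529/12 ≈ -544.08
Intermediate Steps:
M(z, N) = -1/(2*(-7 + z)) (M(z, N) = -1/(2*(z - 7)) = -1/(2*(-7 + z)))
(-211 - 333) + M(13, -15) = (-211 - 333) - 1/(-14 + 2*13) = -544 - 1/(-14 + 26) = -544 - 1/12 = -6529/12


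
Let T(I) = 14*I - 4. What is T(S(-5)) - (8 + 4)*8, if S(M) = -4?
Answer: -156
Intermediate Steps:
T(I) = -4 + 14*I
T(S(-5)) - (8 + 4)*8 = (-4 + 14*(-4)) - (8 + 4)*8 = (-4 - 56) - 12*8 = -60 - 1*96 = -60 - 96 = -156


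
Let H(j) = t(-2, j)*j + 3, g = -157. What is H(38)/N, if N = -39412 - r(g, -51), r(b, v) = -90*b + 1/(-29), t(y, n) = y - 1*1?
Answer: 3219/1552717 ≈ 0.0020731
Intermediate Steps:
t(y, n) = -1 + y (t(y, n) = y - 1 = -1 + y)
r(b, v) = -1/29 - 90*b (r(b, v) = -90*b - 1/29 = -1/29 - 90*b)
H(j) = 3 - 3*j (H(j) = (-1 - 2)*j + 3 = -3*j + 3 = 3 - 3*j)
N = -1552717/29 (N = -39412 - (-1/29 - 90*(-157)) = -39412 - (-1/29 + 14130) = -39412 - 1*409769/29 = -39412 - 409769/29 = -1552717/29 ≈ -53542.)
H(38)/N = (3 - 3*38)/(-1552717/29) = (3 - 114)*(-29/1552717) = -111*(-29/1552717) = 3219/1552717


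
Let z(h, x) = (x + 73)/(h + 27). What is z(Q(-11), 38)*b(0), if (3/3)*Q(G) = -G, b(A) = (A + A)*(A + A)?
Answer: 0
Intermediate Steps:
b(A) = 4*A**2 (b(A) = (2*A)*(2*A) = 4*A**2)
Q(G) = -G
z(h, x) = (73 + x)/(27 + h)
z(Q(-11), 38)*b(0) = ((73 + 38)/(27 - 1*(-11)))*(4*0**2) = (111/(27 + 11))*(4*0) = (111/38)*0 = 0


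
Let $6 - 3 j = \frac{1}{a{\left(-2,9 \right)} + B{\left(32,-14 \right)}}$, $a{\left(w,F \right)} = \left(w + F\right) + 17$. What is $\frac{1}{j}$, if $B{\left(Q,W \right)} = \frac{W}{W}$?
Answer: $\frac{75}{149} \approx 0.50336$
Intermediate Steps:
$B{\left(Q,W \right)} = 1$
$a{\left(w,F \right)} = 17 + F + w$ ($a{\left(w,F \right)} = \left(F + w\right) + 17 = 17 + F + w$)
$j = \frac{149}{75}$ ($j = 2 - \frac{1}{3 \left(\left(17 + 9 - 2\right) + 1\right)} = 2 - \frac{1}{3 \left(24 + 1\right)} = 2 - \frac{1}{3 \cdot 25} = 2 - \frac{1}{75} = \frac{149}{75} \approx 1.9867$)
$\frac{1}{j} = \frac{1}{\frac{149}{75}} = \frac{75}{149}$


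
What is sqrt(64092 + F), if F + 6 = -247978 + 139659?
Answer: I*sqrt(44233) ≈ 210.32*I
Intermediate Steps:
F = -108325 (F = -6 + (-247978 + 139659) = -6 - 108319 = -108325)
sqrt(64092 + F) = sqrt(64092 - 108325) = sqrt(-44233) = I*sqrt(44233)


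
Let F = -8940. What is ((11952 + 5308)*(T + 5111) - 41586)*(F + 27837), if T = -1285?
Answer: 1247110803078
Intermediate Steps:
((11952 + 5308)*(T + 5111) - 41586)*(F + 27837) = ((11952 + 5308)*(-1285 + 5111) - 41586)*(-8940 + 27837) = (17260*3826 - 41586)*18897 = (66036760 - 41586)*18897 = 65995174*18897 = 1247110803078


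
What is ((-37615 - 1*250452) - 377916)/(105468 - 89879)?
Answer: -665983/15589 ≈ -42.721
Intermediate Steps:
((-37615 - 1*250452) - 377916)/(105468 - 89879) = ((-37615 - 250452) - 377916)/15589 = (-288067 - 377916)*(1/15589) = -665983*1/15589 = -665983/15589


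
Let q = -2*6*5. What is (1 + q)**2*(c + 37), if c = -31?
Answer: 20886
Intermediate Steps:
q = -60 (q = -12*5 = -60)
(1 + q)**2*(c + 37) = (1 - 60)**2*(-31 + 37) = (-59)**2*6 = 3481*6 = 20886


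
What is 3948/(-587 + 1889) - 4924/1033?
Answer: -55542/32023 ≈ -1.7344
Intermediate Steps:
3948/(-587 + 1889) - 4924/1033 = 3948/1302 - 4924*1/1033 = 3948*(1/1302) - 4924/1033 = 94/31 - 4924/1033 = -55542/32023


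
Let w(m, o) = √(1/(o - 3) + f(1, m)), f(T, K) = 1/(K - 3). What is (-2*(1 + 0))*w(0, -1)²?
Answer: 7/6 ≈ 1.1667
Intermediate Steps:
f(T, K) = 1/(-3 + K)
w(m, o) = √(1/(-3 + m) + 1/(-3 + o)) (w(m, o) = √(1/(o - 3) + 1/(-3 + m)) = √(1/(-3 + o) + 1/(-3 + m)) = √(1/(-3 + m) + 1/(-3 + o)))
(-2*(1 + 0))*w(0, -1)² = (-2*(1 + 0))*(√((-6 + 0 - 1)/((-3 + 0)*(-3 - 1))))² = (-2*1)*(√(-7/(-3*(-4))))² = -2*(-⅓*(-¼)*(-7)) = -2*(√(-7/12))² = -2*(I*√21/6)² = -2*(-7/12) = 7/6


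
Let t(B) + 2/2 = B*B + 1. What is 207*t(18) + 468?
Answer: 67536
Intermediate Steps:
t(B) = B² (t(B) = -1 + (B*B + 1) = -1 + (B² + 1) = -1 + (1 + B²) = B²)
207*t(18) + 468 = 207*18² + 468 = 207*324 + 468 = 67068 + 468 = 67536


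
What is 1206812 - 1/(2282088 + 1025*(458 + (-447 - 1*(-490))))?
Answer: 3373779315755/2795613 ≈ 1.2068e+6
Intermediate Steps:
1206812 - 1/(2282088 + 1025*(458 + (-447 - 1*(-490)))) = 1206812 - 1/(2282088 + 1025*(458 + (-447 + 490))) = 1206812 - 1/(2282088 + 1025*(458 + 43)) = 1206812 - 1/(2282088 + 1025*501) = 1206812 - 1/(2282088 + 513525) = 1206812 - 1/2795613 = 3373779315755/2795613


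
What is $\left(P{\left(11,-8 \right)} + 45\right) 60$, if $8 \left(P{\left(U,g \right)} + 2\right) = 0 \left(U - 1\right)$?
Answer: $2580$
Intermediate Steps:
$P{\left(U,g \right)} = -2$ ($P{\left(U,g \right)} = -2 + \frac{0 \left(U - 1\right)}{8} = -2 + \frac{0 \left(-1 + U\right)}{8} = -2 + \frac{1}{8} \cdot 0 = -2 + 0 = -2$)
$\left(P{\left(11,-8 \right)} + 45\right) 60 = \left(-2 + 45\right) 60 = 43 \cdot 60 = 2580$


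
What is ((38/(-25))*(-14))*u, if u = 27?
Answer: 14364/25 ≈ 574.56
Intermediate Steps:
((38/(-25))*(-14))*u = ((38/(-25))*(-14))*27 = ((38*(-1/25))*(-14))*27 = -38/25*(-14)*27 = (532/25)*27 = 14364/25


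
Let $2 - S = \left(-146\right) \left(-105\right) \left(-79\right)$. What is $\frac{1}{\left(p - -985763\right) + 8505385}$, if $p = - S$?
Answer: $\frac{1}{8280076} \approx 1.2077 \cdot 10^{-7}$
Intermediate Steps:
$S = 1211072$ ($S = 2 - \left(-146\right) \left(-105\right) \left(-79\right) = 2 - 15330 \left(-79\right) = 2 - -1211070 = 2 + 1211070 = 1211072$)
$p = -1211072$ ($p = \left(-1\right) 1211072 = -1211072$)
$\frac{1}{\left(p - -985763\right) + 8505385} = \frac{1}{\left(-1211072 - -985763\right) + 8505385} = \frac{1}{\left(-1211072 + 985763\right) + 8505385} = \frac{1}{-225309 + 8505385} = \frac{1}{8280076}$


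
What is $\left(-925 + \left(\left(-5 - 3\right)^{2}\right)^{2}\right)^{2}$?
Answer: $10055241$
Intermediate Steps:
$\left(-925 + \left(\left(-5 - 3\right)^{2}\right)^{2}\right)^{2} = \left(-925 + \left(\left(-8\right)^{2}\right)^{2}\right)^{2} = \left(-925 + 64^{2}\right)^{2} = \left(-925 + 4096\right)^{2} = 3171^{2} = 10055241$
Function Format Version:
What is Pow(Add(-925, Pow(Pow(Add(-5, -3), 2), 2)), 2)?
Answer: 10055241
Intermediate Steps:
Pow(Add(-925, Pow(Pow(Add(-5, -3), 2), 2)), 2) = Pow(Add(-925, Pow(Pow(-8, 2), 2)), 2) = Pow(Add(-925, Pow(64, 2)), 2) = Pow(Add(-925, 4096), 2) = Pow(3171, 2) = 10055241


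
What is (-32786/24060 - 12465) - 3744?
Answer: -195010663/12030 ≈ -16210.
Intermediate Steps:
(-32786/24060 - 12465) - 3744 = (-32786*1/24060 - 12465) - 3744 = (-16393/12030 - 12465) - 3744 = -149970343/12030 - 3744 = -195010663/12030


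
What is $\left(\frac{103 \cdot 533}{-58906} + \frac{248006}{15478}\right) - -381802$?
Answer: $\frac{174060306685625}{455873534} \approx 3.8182 \cdot 10^{5}$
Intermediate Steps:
$\left(\frac{103 \cdot 533}{-58906} + \frac{248006}{15478}\right) - -381802 = \left(54899 \left(- \frac{1}{58906}\right) + 248006 \cdot \frac{1}{15478}\right) + 381802 = \left(- \frac{54899}{58906} + \frac{124003}{7739}\right) + 381802 = \frac{6879657357}{455873534} + 381802 = \frac{174060306685625}{455873534}$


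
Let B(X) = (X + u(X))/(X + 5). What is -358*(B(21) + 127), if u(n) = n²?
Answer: -673756/13 ≈ -51827.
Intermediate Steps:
B(X) = (X + X²)/(5 + X) (B(X) = (X + X²)/(X + 5) = (X + X²)/(5 + X))
-358*(B(21) + 127) = -358*(21*(1 + 21)/(5 + 21) + 127) = -358*(21*22/26 + 127) = -358*(21*(1/26)*22 + 127) = -358*(231/13 + 127) = -358*1882/13 = -673756/13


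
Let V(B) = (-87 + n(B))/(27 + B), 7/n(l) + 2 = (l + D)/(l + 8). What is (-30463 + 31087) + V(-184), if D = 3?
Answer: 16768637/26847 ≈ 624.60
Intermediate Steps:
n(l) = 7/(-2 + (3 + l)/(8 + l)) (n(l) = 7/(-2 + (l + 3)/(l + 8)) = 7/(-2 + (3 + l)/(8 + l)))
V(B) = (-87 + 7*(-8 - B)/(13 + B))/(27 + B)
(-30463 + 31087) + V(-184) = (-30463 + 31087) + (-1187 - 94*(-184))/((13 - 184)*(27 - 184)) = 624 + (-1187 + 17296)/(-171*(-157)) = 624 - 1/171*(-1/157)*16109 = 624 + 16109/26847 = 16768637/26847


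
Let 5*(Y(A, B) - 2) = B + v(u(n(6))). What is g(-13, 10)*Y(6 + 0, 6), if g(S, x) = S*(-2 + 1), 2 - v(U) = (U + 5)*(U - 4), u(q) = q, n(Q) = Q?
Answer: -52/5 ≈ -10.400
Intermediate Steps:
v(U) = 2 - (-4 + U)*(5 + U) (v(U) = 2 - (U + 5)*(U - 4) = 2 - (5 + U)*(-4 + U) = 2 - (-4 + U)*(5 + U))
g(S, x) = -S (g(S, x) = S*(-1) = -S)
Y(A, B) = -2 + B/5 (Y(A, B) = 2 + (B + (22 - 1*6 - 1*6²))/5 = 2 + (B + (22 - 6 - 1*36))/5 = 2 + (B + (22 - 6 - 36))/5 = 2 + (B - 20)/5 = 2 + (-20 + B)/5 = 2 + (-4 + B/5) = -2 + B/5)
g(-13, 10)*Y(6 + 0, 6) = (-1*(-13))*(-2 + (⅕)*6) = 13*(-2 + 6/5) = 13*(-⅘) = -52/5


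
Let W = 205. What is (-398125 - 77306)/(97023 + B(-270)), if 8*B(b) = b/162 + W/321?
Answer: -203484468/41525789 ≈ -4.9002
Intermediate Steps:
B(b) = 205/2568 + b/1296 (B(b) = (b/162 + 205/321)/8 = (205/321 + b/162)/8 = 205/2568 + b/1296)
(-398125 - 77306)/(97023 + B(-270)) = (-398125 - 77306)/(97023 + (205/2568 + (1/1296)*(-270))) = -475431/(97023 + (205/2568 - 5/24)) = -475431/(97023 - 55/428) = -475431/41525789/428 = -475431*428/41525789 = -203484468/41525789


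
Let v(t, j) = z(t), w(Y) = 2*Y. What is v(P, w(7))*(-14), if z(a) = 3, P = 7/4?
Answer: -42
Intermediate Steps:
P = 7/4 (P = 7*(¼) = 7/4 ≈ 1.7500)
v(t, j) = 3
v(P, w(7))*(-14) = 3*(-14) = -42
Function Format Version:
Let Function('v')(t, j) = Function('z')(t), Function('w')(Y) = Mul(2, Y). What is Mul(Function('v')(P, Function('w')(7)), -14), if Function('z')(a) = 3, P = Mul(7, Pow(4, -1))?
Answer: -42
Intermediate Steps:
P = Rational(7, 4) (P = Mul(7, Rational(1, 4)) = Rational(7, 4) ≈ 1.7500)
Function('v')(t, j) = 3
Mul(Function('v')(P, Function('w')(7)), -14) = Mul(3, -14) = -42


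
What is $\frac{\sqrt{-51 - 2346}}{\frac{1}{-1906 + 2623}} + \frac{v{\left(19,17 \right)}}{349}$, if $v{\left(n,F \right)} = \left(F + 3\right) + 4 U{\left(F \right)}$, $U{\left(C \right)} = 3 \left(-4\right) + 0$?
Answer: $- \frac{28}{349} + 717 i \sqrt{2397} \approx -0.080229 + 35104.0 i$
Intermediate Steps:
$U{\left(C \right)} = -12$ ($U{\left(C \right)} = -12 + 0 = -12$)
$v{\left(n,F \right)} = -45 + F$ ($v{\left(n,F \right)} = \left(F + 3\right) + 4 \left(-12\right) = \left(3 + F\right) - 48 = -45 + F$)
$\frac{\sqrt{-51 - 2346}}{\frac{1}{-1906 + 2623}} + \frac{v{\left(19,17 \right)}}{349} = \frac{\sqrt{-51 - 2346}}{\frac{1}{-1906 + 2623}} + \frac{-45 + 17}{349} = \frac{\sqrt{-2397}}{\frac{1}{717}} - \frac{28}{349} = i \sqrt{2397} \frac{1}{\frac{1}{717}} - \frac{28}{349} = i \sqrt{2397} \cdot 717 - \frac{28}{349} = 717 i \sqrt{2397} - \frac{28}{349} = - \frac{28}{349} + 717 i \sqrt{2397}$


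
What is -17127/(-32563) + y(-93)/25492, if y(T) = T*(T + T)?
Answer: 499938129/415047998 ≈ 1.2045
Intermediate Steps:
y(T) = 2*T**2 (y(T) = T*(2*T) = 2*T**2)
-17127/(-32563) + y(-93)/25492 = -17127/(-32563) + (2*(-93)**2)/25492 = -17127*(-1/32563) + (2*8649)*(1/25492) = 17127/32563 + 17298*(1/25492) = 17127/32563 + 8649/12746 = 499938129/415047998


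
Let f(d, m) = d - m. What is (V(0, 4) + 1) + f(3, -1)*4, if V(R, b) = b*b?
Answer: 33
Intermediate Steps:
V(R, b) = b**2
(V(0, 4) + 1) + f(3, -1)*4 = (4**2 + 1) + (3 - 1*(-1))*4 = (16 + 1) + (3 + 1)*4 = 17 + 4*4 = 17 + 16 = 33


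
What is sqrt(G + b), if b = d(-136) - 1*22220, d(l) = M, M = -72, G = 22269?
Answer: I*sqrt(23) ≈ 4.7958*I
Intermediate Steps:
d(l) = -72
b = -22292 (b = -72 - 1*22220 = -72 - 22220 = -22292)
sqrt(G + b) = sqrt(22269 - 22292) = sqrt(-23) = I*sqrt(23)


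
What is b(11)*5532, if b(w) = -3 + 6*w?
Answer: 348516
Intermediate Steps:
b(11)*5532 = (-3 + 6*11)*5532 = (-3 + 66)*5532 = 63*5532 = 348516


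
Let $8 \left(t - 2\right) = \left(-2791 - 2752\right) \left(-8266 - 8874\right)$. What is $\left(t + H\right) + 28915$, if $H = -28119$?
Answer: $\frac{23753351}{2} \approx 1.1877 \cdot 10^{7}$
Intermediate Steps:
$t = \frac{23751759}{2}$ ($t = 2 + \frac{\left(-2791 - 2752\right) \left(-8266 - 8874\right)}{8} = 2 + \frac{\left(-5543\right) \left(-17140\right)}{8} = 2 + \frac{1}{8} \cdot 95007020 = 2 + \frac{23751755}{2} = \frac{23751759}{2} \approx 1.1876 \cdot 10^{7}$)
$\left(t + H\right) + 28915 = \left(\frac{23751759}{2} - 28119\right) + 28915 = \frac{23695521}{2} + 28915 = \frac{23753351}{2}$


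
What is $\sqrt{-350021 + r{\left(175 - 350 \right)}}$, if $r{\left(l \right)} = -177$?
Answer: $23 i \sqrt{662} \approx 591.78 i$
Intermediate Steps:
$\sqrt{-350021 + r{\left(175 - 350 \right)}} = \sqrt{-350021 - 177} = \sqrt{-350198} = 23 i \sqrt{662}$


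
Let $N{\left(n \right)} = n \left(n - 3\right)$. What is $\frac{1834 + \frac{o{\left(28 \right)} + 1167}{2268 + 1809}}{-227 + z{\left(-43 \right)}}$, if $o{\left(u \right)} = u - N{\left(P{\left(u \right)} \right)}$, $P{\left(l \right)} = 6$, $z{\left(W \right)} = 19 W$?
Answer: $- \frac{7478395}{4256388} \approx -1.757$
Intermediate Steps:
$N{\left(n \right)} = n \left(-3 + n\right)$
$o{\left(u \right)} = -18 + u$ ($o{\left(u \right)} = u - 6 \left(-3 + 6\right) = u - 6 \cdot 3 = u - 18 = -18 + u$)
$\frac{1834 + \frac{o{\left(28 \right)} + 1167}{2268 + 1809}}{-227 + z{\left(-43 \right)}} = \frac{1834 + \frac{\left(-18 + 28\right) + 1167}{2268 + 1809}}{-227 + 19 \left(-43\right)} = \frac{1834 + \frac{10 + 1167}{4077}}{-227 - 817} = \frac{1834 + 1177 \cdot \frac{1}{4077}}{-1044} = \left(1834 + \frac{1177}{4077}\right) \left(- \frac{1}{1044}\right) = \frac{7478395}{4077} \left(- \frac{1}{1044}\right) = - \frac{7478395}{4256388}$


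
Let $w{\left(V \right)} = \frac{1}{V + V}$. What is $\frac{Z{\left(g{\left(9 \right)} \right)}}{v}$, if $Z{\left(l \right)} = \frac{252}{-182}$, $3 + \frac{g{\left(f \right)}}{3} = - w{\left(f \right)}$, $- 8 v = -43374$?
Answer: $- \frac{24}{93977} \approx -0.00025538$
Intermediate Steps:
$w{\left(V \right)} = \frac{1}{2 V}$
$v = \frac{21687}{4}$ ($v = \left(- \frac{1}{8}\right) \left(-43374\right) = \frac{21687}{4} \approx 5421.8$)
$g{\left(f \right)} = -9 - \frac{3}{2 f}$ ($g{\left(f \right)} = -9 + 3 \left(- \frac{1}{2 f}\right) = -9 - \frac{3}{2 f}$)
$Z{\left(l \right)} = - \frac{18}{13}$ ($Z{\left(l \right)} = 252 \left(- \frac{1}{182}\right) = - \frac{18}{13}$)
$\frac{Z{\left(g{\left(9 \right)} \right)}}{v} = - \frac{18}{13 \cdot \frac{21687}{4}} = \left(- \frac{18}{13}\right) \frac{4}{21687} = - \frac{24}{93977}$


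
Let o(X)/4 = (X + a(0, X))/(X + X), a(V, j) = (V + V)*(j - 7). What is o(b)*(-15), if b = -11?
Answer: -30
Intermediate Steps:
a(V, j) = 2*V*(-7 + j) (a(V, j) = (2*V)*(-7 + j) = 2*V*(-7 + j))
o(X) = 2 (o(X) = 4*((X + 2*0*(-7 + X))/(X + X)) = 4*((X + 0)/((2*X))) = 4*(X*(1/(2*X))) = 4*(½) = 2)
o(b)*(-15) = 2*(-15) = -30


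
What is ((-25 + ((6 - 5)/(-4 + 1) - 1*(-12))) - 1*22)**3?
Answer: -1191016/27 ≈ -44112.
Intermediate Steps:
((-25 + ((6 - 5)/(-4 + 1) - 1*(-12))) - 1*22)**3 = ((-25 + (1/(-3) + 12)) - 22)**3 = ((-25 + (1*(-1/3) + 12)) - 22)**3 = ((-25 + (-1/3 + 12)) - 22)**3 = ((-25 + 35/3) - 22)**3 = (-40/3 - 22)**3 = (-106/3)**3 = -1191016/27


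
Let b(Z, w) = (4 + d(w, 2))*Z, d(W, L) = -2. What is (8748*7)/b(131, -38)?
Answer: 30618/131 ≈ 233.73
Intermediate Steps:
b(Z, w) = 2*Z (b(Z, w) = (4 - 2)*Z = 2*Z)
(8748*7)/b(131, -38) = (8748*7)/((2*131)) = 61236/262 = 61236*(1/262) = 30618/131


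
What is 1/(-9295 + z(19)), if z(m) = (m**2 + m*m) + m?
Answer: -1/8554 ≈ -0.00011690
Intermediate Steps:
z(m) = m + 2*m**2 (z(m) = (m**2 + m**2) + m = 2*m**2 + m = m + 2*m**2)
1/(-9295 + z(19)) = 1/(-9295 + 19*(1 + 2*19)) = 1/(-9295 + 19*(1 + 38)) = 1/(-9295 + 19*39) = 1/(-9295 + 741) = 1/(-8554) = -1/8554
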